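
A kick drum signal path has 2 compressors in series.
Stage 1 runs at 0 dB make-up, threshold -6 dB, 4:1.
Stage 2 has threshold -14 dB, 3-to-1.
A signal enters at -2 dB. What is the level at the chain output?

Stage 1: -2 dB is 4 dB over -6 dB; at 4:1 that becomes 1 dB over, giving -5 dB.
Stage 2: 9 dB above -14 dB, reduced 3:1 to 3 dB above → -11 dB.

-11 dB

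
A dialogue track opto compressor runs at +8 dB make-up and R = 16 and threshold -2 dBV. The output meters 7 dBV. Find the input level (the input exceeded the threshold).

14 dBV

Remove make-up: 7 − 8 = -1 dBV.
That's 1 dB above the -2 dBV threshold.
Undo the ratio: input overshoot = 1 × 16 = 16 dB, giving input = 14 dBV.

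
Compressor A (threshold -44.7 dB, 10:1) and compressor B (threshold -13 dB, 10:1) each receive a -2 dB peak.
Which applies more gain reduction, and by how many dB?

A, by 28.53 dB

A: 42.7 dB over, compressed to 4.27 dB over, so 38.43 dB of GR.
B: 11 dB over, compressed to 1.1 dB over, so 9.9 dB of GR.
A applies 28.53 dB more gain reduction.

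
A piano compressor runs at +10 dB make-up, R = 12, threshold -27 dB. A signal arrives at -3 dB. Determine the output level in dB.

The input is 24 dB above the -27 dB threshold.
The 24 dB excess becomes 2 dB after 12:1 reduction.
Output = -27 + 2 = -25 dB; make-up adds 10 dB, giving -15 dB.

-15 dB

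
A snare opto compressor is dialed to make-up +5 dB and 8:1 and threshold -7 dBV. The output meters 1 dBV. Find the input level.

17 dBV

Before make-up, the level was 1 − 5 = -4 dBV.
The compressed level sits -4 − (-7) = 3 dB over threshold.
Undo the ratio: input overshoot = 3 × 8 = 24 dB, giving input = 17 dBV.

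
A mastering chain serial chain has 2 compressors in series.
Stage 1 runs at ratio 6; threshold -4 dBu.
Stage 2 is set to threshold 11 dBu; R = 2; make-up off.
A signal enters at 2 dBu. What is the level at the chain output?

Stage 1: 6 dB above -4 dBu, reduced 6:1 to 1 dB above → -3 dBu.
Stage 2: -3 dBu is at or below the 11 dBu threshold — no compression; output -3 dBu.

-3 dBu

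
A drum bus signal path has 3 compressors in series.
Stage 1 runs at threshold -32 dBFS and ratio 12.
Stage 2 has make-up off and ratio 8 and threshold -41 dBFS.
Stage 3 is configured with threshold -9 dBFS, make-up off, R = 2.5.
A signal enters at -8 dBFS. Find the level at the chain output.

Stage 1: overshoot 24 dB → 24/12 = 2 dB → -30 dBFS.
Stage 2: -30 dBFS is 11 dB over -41 dBFS; at 8:1 that becomes 1.375 dB over, giving -39.625 dBFS.
Stage 3: -39.625 dBFS is at or below the -9 dBFS threshold — no compression; output -39.625 dBFS.

-39.625 dBFS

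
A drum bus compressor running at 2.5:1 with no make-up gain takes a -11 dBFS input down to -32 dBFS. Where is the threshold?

-46 dBFS

Gain reduction = -11 − (-32) = 21 dB; output overshoot = GR / (R − 1) = 21 / 1.5 = 14 dB.
Threshold = output − output overshoot = -32 − 14 = -46 dBFS.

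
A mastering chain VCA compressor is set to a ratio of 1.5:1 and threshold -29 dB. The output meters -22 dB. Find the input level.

-18.5 dB

The compressed level sits -22 − (-29) = 7 dB over threshold.
Input overshoot = R × output overshoot = 10.5 dB → input = -29 + 10.5 = -18.5 dB.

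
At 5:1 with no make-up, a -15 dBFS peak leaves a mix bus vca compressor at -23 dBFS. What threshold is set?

-25 dBFS

Let T be the threshold. Output overshoot = (input overshoot)/R, so -23 − T = (-15 − T)/5.
5·(-23 − T) = -15 − T → 4·T = -115 − (-15) = -100.
T = -100/4 = -25 dBFS.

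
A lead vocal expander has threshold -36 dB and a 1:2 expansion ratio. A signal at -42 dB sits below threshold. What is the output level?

-48 dB

The input is 6 dB below the -36 dB threshold.
A 1:2 expander multiplies undershoot by 2: 6 × 2 = 12 dB below threshold.
Output = -36 − 12 = -48 dB.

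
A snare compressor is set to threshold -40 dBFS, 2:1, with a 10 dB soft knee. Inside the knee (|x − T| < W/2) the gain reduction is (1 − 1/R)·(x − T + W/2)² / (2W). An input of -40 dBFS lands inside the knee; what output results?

x − T + W/2 = -40 − (-40) + 5 = 5.
GR = (1 − 1/2) × 5² / 20 = 0.5 × 25 / 20 = 0.625 dB.
Output = -40 − 0.625 = -40.625 dBFS.

-40.625 dBFS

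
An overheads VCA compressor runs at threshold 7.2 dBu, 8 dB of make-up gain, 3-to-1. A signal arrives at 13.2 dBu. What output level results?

17.2 dBu

Overshoot: 13.2 − 7.2 = 6 dB.
The 6 dB excess becomes 2 dB after 3:1 reduction.
Output = 7.2 + 2 = 9.2 dBu; make-up adds 8 dB, giving 17.2 dBu.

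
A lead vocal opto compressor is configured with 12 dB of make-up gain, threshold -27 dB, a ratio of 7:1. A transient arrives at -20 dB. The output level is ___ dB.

-14 dB

Overshoot: -20 − (-27) = 7 dB.
At 7:1 the overshoot is divided by 7, leaving 1 dB above threshold.
That puts the output at -26 dB; make-up adds 12 dB, giving -14 dB.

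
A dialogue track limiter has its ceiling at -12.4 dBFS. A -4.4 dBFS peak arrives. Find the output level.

-12.4 dBFS

A brickwall limiter is an ∞:1 compressor: any input above the ceiling is clamped to -12.4 dBFS.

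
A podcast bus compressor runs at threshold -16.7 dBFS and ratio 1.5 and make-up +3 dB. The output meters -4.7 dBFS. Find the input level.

-3.2 dBFS

Remove make-up: -4.7 − 3 = -7.7 dBFS.
Post-compression overshoot = -7.7 − (-16.7) = 9 dB.
Before 1.5:1 compression the overshoot was 9 × 1.5 = 13.5 dB, so input = -16.7 + 13.5 = -3.2 dBFS.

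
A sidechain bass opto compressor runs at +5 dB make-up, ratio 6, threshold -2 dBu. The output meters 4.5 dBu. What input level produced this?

Before make-up, the level was 4.5 − 5 = -0.5 dBu.
That's 1.5 dB above the -2 dBu threshold.
Undo the ratio: input overshoot = 1.5 × 6 = 9 dB, giving input = 7 dBu.

7 dBu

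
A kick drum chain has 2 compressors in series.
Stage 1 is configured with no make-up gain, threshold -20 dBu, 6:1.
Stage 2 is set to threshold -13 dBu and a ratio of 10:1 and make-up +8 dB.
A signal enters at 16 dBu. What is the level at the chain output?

Stage 1: 16 dBu is 36 dB over -20 dBu; at 6:1 that becomes 6 dB over, giving -14 dBu.
Stage 2: -14 dBu is at or below the -13 dBu threshold — no compression; make-up brings it to -6 dBu.

-6 dBu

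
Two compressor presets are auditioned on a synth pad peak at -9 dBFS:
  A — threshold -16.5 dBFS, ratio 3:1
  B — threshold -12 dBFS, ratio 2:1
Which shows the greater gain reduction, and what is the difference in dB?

A, by 3.5 dB

A: overshoot 7.5 dB → output overshoot 2.5 dB → GR 5 dB.
B: overshoot 3 dB → output overshoot 1.5 dB → GR 1.5 dB.
A reduces 3.5 dB more.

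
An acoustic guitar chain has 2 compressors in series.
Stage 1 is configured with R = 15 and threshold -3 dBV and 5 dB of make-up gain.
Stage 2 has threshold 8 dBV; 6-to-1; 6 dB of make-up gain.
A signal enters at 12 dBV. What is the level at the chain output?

9 dBV

Stage 1: overshoot 15 dB → 15/15 = 1 dB → -2 dBV; +5 dB make-up → 3 dBV.
Stage 2: below threshold (3 ≤ 8); passes unchanged; make-up brings it to 9 dBV.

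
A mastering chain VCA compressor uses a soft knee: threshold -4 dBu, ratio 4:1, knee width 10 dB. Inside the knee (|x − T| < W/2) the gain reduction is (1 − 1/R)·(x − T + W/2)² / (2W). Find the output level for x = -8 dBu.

-8.0375 dBu

x − T + W/2 = -8 − (-4) + 5 = 1.
GR = (1 − 1/4) × 1² / 20 = 0.75 × 1 / 20 = 0.0375 dB.
Output = -8 − 0.0375 = -8.0375 dBu.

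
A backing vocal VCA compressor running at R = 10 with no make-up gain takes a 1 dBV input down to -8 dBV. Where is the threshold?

-9 dBV

Gain reduction = 1 − (-8) = 9 dB; output overshoot = GR / (R − 1) = 9 / 9 = 1 dB.
Threshold = output − output overshoot = -8 − 1 = -9 dBV.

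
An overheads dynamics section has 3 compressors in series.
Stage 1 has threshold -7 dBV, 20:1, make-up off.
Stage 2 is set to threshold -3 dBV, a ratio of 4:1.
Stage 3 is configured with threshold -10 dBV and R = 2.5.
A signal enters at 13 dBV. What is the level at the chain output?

Stage 1: 20 dB above -7 dBV, reduced 20:1 to 1 dB above → -6 dBV.
Stage 2: -6 dBV is at or below the -3 dBV threshold — no compression; output -6 dBV.
Stage 3: -6 dBV is 4 dB over -10 dBV; at 2.5:1 that becomes 1.6 dB over, giving -8.4 dBV.

-8.4 dBV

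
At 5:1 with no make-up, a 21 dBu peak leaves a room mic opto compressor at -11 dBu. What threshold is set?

Let T be the threshold. Output overshoot = (input overshoot)/R, so -11 − T = (21 − T)/5.
5·(-11 − T) = 21 − T → 4·T = -55 − 21 = -76.
T = -76/4 = -19 dBu.

-19 dBu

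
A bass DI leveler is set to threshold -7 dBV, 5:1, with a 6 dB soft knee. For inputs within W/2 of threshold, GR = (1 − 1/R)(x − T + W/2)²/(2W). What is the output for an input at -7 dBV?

x − T + W/2 = -7 − (-7) + 3 = 3.
GR = (1 − 1/5) × 3² / 12 = 0.8 × 9 / 12 = 0.6 dB.
Output = -7 − 0.6 = -7.6 dBV.

-7.6 dBV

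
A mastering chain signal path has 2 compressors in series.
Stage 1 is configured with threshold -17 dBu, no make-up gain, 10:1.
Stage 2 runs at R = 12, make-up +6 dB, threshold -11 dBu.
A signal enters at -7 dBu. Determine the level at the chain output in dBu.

-10 dBu

Stage 1: 10 dB above -17 dBu, reduced 10:1 to 1 dB above → -16 dBu.
Stage 2: -16 dBu is at or below the -11 dBu threshold — no compression; make-up brings it to -10 dBu.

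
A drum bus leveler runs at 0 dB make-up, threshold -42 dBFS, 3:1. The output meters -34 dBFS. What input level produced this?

The compressed level sits -34 − (-42) = 8 dB over threshold.
Input overshoot = R × output overshoot = 24 dB → input = -42 + 24 = -18 dBFS.

-18 dBFS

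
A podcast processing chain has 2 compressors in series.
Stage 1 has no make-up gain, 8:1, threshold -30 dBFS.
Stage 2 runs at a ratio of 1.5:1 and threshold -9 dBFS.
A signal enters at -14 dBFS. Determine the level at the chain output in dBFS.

-28 dBFS

Stage 1: -14 dBFS is 16 dB over -30 dBFS; at 8:1 that becomes 2 dB over, giving -28 dBFS.
Stage 2: -28 dBFS ≤ -9 dBFS, so stage 2 doesn't engage; output -28 dBFS.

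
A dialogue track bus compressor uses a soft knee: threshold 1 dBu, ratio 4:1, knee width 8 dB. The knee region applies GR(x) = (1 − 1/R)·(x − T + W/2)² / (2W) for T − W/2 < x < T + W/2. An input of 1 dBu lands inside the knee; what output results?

0.25 dBu

x − T + W/2 = 1 − 1 + 4 = 4.
GR = (1 − 1/4) × 4² / 16 = 0.75 × 16 / 16 = 0.75 dB.
Output = 1 − 0.75 = 0.25 dBu.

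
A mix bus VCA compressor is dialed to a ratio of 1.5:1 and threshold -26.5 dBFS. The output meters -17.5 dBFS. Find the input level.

-13 dBFS

Post-compression overshoot = -17.5 − (-26.5) = 9 dB.
Undo the ratio: input overshoot = 9 × 1.5 = 13.5 dB, giving input = -13 dBFS.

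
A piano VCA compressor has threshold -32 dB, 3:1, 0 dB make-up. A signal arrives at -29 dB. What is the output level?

-31 dB

-29 dB sits 3 dB over threshold.
The 3 dB excess becomes 1 dB after 3:1 reduction.
That puts the output at -31 dB.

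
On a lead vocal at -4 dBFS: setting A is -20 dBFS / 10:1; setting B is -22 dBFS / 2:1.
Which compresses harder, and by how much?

A, by 5.4 dB

A: 16 dB over, compressed to 1.6 dB over, so 14.4 dB of GR.
B: 18 dB over, compressed to 9 dB over, so 9 dB of GR.
Difference: 5.4 dB in favour of A.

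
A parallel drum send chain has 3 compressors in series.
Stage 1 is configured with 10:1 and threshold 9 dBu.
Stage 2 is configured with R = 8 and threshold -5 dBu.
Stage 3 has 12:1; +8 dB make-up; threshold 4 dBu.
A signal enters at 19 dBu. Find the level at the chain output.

4.875 dBu

Stage 1: 10 dB above 9 dBu, reduced 10:1 to 1 dB above → 10 dBu.
Stage 2: 10 dBu is 15 dB over -5 dBu; at 8:1 that becomes 1.875 dB over, giving -3.125 dBu.
Stage 3: -3.125 dBu ≤ 4 dBu, so stage 3 doesn't engage; make-up brings it to 4.875 dBu.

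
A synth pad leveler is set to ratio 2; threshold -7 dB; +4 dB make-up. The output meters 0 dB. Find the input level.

-1 dB

Remove make-up: 0 − 4 = -4 dB.
That's 3 dB above the -7 dB threshold.
Undo the ratio: input overshoot = 3 × 2 = 6 dB, giving input = -1 dB.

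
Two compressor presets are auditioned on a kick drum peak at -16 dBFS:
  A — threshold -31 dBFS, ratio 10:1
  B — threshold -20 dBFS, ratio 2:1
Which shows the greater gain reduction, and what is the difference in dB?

A: overshoot 15 dB → output overshoot 1.5 dB → GR 13.5 dB.
B: overshoot 4 dB → output overshoot 2 dB → GR 2 dB.
A reduces 11.5 dB more.

A, by 11.5 dB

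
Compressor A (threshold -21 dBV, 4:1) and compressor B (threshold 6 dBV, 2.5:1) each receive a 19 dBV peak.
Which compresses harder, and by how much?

A, by 22.2 dB

A: overshoot 40 dB → output overshoot 10 dB → GR 30 dB.
B: overshoot 13 dB → output overshoot 5.2 dB → GR 7.8 dB.
A reduces 22.2 dB more.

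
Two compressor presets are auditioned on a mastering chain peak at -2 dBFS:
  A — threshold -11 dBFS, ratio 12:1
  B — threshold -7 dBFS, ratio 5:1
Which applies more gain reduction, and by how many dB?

A, by 4.25 dB

A: overshoot 9 dB → output overshoot 0.75 dB → GR 8.25 dB.
B: overshoot 5 dB → output overshoot 1 dB → GR 4 dB.
A applies 4.25 dB more gain reduction.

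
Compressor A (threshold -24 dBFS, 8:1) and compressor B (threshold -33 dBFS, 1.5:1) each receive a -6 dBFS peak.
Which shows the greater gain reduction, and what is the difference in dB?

A: 18 dB over, compressed to 2.25 dB over, so 15.75 dB of GR.
B: 27 dB over, compressed to 18 dB over, so 9 dB of GR.
A applies 6.75 dB more gain reduction.

A, by 6.75 dB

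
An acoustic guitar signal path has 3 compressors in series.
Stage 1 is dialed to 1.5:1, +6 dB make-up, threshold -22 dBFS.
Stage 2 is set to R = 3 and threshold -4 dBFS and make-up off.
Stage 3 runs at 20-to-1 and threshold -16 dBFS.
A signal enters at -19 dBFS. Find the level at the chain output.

-15.9 dBFS

Stage 1: 3 dB above -22 dBFS, reduced 1.5:1 to 2 dB above → -20 dBFS; +6 dB make-up → -14 dBFS.
Stage 2: -14 dBFS is at or below the -4 dBFS threshold — no compression; output -14 dBFS.
Stage 3: -14 dBFS is 2 dB over -16 dBFS; at 20:1 that becomes 0.1 dB over, giving -15.9 dBFS.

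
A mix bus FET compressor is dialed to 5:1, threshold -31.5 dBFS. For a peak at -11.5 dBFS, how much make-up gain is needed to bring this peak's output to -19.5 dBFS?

Overshoot 20 dB → 20/5 = 4 dB after compression, so the compressed level is -31.5 + 4 = -27.5 dBFS.
Make-up = target − compressed = -19.5 − (-27.5) = 8 dB.

8 dB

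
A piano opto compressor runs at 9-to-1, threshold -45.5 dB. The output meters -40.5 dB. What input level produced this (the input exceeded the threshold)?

-0.5 dB

Post-compression overshoot = -40.5 − (-45.5) = 5 dB.
Before 9:1 compression the overshoot was 5 × 9 = 45 dB, so input = -45.5 + 45 = -0.5 dB.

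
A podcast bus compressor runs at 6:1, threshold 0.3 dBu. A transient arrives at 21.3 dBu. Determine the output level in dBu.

3.8 dBu

Overshoot: 21.3 − 0.3 = 21 dB.
At 6:1 the overshoot is divided by 6, leaving 3.5 dB above threshold.
That puts the output at 3.8 dBu.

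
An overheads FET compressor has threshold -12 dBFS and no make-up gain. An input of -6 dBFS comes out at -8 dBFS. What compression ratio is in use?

1.5:1

Input overshoot = -6 − (-12) = 6 dB; output overshoot = -8 − (-12) = 4 dB.
Ratio = 6 / 4 = 1.5.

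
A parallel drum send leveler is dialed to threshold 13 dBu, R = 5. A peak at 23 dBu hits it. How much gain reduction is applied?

Overshoot = 23 − 13 = 10 dB.
After 5:1 compression the overshoot becomes 10/5 = 2 dB.
So the signal is attenuated by 10 − 2 = 8 dB.

8 dB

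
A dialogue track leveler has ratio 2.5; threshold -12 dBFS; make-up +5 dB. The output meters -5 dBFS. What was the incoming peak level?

Stripping the +5 dB make-up gives -10 dBFS at the gain stage.
Post-compression overshoot = -10 − (-12) = 2 dB.
Input overshoot = R × output overshoot = 5 dB → input = -12 + 5 = -7 dBFS.

-7 dBFS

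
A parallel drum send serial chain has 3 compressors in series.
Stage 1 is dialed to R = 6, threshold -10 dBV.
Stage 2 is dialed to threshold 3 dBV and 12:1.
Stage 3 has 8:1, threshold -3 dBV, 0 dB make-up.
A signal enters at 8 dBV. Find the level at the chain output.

-7 dBV

Stage 1: overshoot 18 dB → 18/6 = 3 dB → -7 dBV.
Stage 2: -7 dBV ≤ 3 dBV, so stage 2 doesn't engage; output -7 dBV.
Stage 3: -7 dBV is at or below the -3 dBV threshold — no compression; output -7 dBV.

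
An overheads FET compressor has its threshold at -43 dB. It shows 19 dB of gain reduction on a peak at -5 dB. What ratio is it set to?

2:1

Input overshoot = -5 − (-43) = 38 dB.
Output overshoot = 38 − 19 = 19 dB.
Ratio = input overshoot / output overshoot = 38 / 19 = 2.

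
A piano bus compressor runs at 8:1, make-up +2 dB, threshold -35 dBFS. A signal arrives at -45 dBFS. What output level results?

-45 dBFS is 10 dB below the -35 dBFS threshold, so no gain reduction is applied.
Make-up gain adds 2 dB: -45 + 2 = -43 dBFS.

-43 dBFS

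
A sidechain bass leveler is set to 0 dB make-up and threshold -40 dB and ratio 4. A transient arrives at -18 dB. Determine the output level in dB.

-34.5 dB

Overshoot: -18 − (-40) = 22 dB.
The 22 dB excess becomes 5.5 dB after 4:1 reduction.
Output = -40 + 5.5 = -34.5 dB.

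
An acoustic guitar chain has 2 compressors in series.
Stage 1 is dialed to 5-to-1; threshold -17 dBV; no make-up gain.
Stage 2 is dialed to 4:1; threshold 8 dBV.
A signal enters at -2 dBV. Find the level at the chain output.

Stage 1: 15 dB above -17 dBV, reduced 5:1 to 3 dB above → -14 dBV.
Stage 2: -14 dBV ≤ 8 dBV, so stage 2 doesn't engage; output -14 dBV.

-14 dBV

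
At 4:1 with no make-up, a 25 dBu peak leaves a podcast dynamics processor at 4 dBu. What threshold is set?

-3 dBu

Gain reduction = 25 − 4 = 21 dB; output overshoot = GR / (R − 1) = 21 / 3 = 7 dB.
Threshold = output − output overshoot = 4 − 7 = -3 dBu.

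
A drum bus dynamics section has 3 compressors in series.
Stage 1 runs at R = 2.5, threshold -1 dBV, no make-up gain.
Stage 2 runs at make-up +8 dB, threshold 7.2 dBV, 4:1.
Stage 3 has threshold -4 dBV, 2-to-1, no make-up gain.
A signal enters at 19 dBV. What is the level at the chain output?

Stage 1: 19 dBV is 20 dB over -1 dBV; at 2.5:1 that becomes 8 dB over, giving 7 dBV.
Stage 2: 7 dBV ≤ 7.2 dBV, so stage 2 doesn't engage; make-up brings it to 15 dBV.
Stage 3: 15 dBV is 19 dB over -4 dBV; at 2:1 that becomes 9.5 dB over, giving 5.5 dBV.

5.5 dBV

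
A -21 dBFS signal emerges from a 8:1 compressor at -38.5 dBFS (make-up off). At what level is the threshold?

-41 dBFS

Gain reduction = -21 − (-38.5) = 17.5 dB; output overshoot = GR / (R − 1) = 17.5 / 7 = 2.5 dB.
Threshold = output − output overshoot = -38.5 − 2.5 = -41 dBFS.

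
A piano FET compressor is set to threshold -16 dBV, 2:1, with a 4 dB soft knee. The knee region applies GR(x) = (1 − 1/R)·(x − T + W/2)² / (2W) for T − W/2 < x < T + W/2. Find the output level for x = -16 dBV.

x − T + W/2 = -16 − (-16) + 2 = 2.
GR = (1 − 1/2) × 2² / 8 = 0.5 × 4 / 8 = 0.25 dB.
Output = -16 − 0.25 = -16.25 dBV.

-16.25 dBV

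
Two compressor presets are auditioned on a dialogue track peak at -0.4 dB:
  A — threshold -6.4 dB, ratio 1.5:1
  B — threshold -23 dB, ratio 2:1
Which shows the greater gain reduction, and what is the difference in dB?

B, by 9.3 dB

A: overshoot 6 dB → output overshoot 4 dB → GR 2 dB.
B: overshoot 22.6 dB → output overshoot 11.3 dB → GR 11.3 dB.
B applies 9.3 dB more gain reduction.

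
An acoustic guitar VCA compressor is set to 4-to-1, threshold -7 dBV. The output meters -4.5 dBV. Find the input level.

3 dBV

The compressed level sits -4.5 − (-7) = 2.5 dB over threshold.
Input overshoot = R × output overshoot = 10 dB → input = -7 + 10 = 3 dBV.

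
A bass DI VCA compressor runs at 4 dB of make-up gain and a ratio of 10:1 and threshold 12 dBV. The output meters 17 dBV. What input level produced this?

Remove make-up: 17 − 4 = 13 dBV.
Post-compression overshoot = 13 − 12 = 1 dB.
Input overshoot = R × output overshoot = 10 dB → input = 12 + 10 = 22 dBV.

22 dBV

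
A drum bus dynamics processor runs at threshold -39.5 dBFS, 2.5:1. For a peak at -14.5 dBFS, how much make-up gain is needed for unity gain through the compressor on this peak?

Without make-up, output = threshold + overshoot/2.5 = -39.5 + 10 = -29.5 dBFS.
Gap to target: 15 dB.

15 dB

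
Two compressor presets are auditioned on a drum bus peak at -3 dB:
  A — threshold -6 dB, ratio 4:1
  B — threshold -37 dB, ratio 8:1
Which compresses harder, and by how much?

A: GR = 3 − 3/4 = 2.25 dB.
B: GR = 34 − 34/8 = 29.75 dB.
B reduces 27.5 dB more.

B, by 27.5 dB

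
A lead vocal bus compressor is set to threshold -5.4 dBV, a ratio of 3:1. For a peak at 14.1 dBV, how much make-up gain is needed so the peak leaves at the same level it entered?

Without make-up, output = threshold + overshoot/3 = -5.4 + 6.5 = 1.1 dBV.
Gap to target: 13 dB.

13 dB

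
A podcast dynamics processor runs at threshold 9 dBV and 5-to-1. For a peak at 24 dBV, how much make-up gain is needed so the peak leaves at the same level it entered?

12 dB

The peak compresses to 9 + 15/5 = 12 dBV.
To reach 24 dBV requires 24 − 12 = 12 dB of make-up.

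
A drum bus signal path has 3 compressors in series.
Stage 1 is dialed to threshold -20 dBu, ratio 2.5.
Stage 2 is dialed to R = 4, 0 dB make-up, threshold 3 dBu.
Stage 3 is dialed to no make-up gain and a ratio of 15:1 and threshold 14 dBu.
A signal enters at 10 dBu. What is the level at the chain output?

-8 dBu

Stage 1: 10 dBu is 30 dB over -20 dBu; at 2.5:1 that becomes 12 dB over, giving -8 dBu.
Stage 2: -8 dBu ≤ 3 dBu, so stage 2 doesn't engage; output -8 dBu.
Stage 3: below threshold (-8 ≤ 14); passes unchanged; output -8 dBu.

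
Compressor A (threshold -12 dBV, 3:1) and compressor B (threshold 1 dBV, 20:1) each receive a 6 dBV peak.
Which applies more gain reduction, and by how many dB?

A, by 7.25 dB

A: 18 dB over, compressed to 6 dB over, so 12 dB of GR.
B: 5 dB over, compressed to 0.25 dB over, so 4.75 dB of GR.
A applies 7.25 dB more gain reduction.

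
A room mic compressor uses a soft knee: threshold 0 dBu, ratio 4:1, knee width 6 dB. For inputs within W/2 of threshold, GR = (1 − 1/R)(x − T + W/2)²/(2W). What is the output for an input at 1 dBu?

x − T + W/2 = 1 − 0 + 3 = 4.
GR = (1 − 1/4) × 4² / 12 = 0.75 × 16 / 12 = 1 dB.
Output = 1 − 1 = 0 dBu.

0 dBu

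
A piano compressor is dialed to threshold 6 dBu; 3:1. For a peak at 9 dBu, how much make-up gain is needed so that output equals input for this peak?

Without make-up, output = threshold + overshoot/3 = 6 + 1 = 7 dBu.
Gap to target: 2 dB.

2 dB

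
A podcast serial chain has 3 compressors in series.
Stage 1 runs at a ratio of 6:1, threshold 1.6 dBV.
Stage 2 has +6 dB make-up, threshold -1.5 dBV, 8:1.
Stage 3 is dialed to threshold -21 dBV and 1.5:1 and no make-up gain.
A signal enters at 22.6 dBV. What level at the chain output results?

-3.45 dBV

Stage 1: 21 dB above 1.6 dBV, reduced 6:1 to 3.5 dB above → 5.1 dBV.
Stage 2: overshoot 6.6 dB → 6.6/8 = 0.825 dB → -0.675 dBV; +6 dB make-up → 5.325 dBV.
Stage 3: overshoot 26.325 dB → 26.325/1.5 = 17.55 dB → -3.45 dBV.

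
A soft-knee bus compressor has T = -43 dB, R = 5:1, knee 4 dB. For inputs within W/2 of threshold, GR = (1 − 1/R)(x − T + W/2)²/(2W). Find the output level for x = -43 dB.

x − T + W/2 = -43 − (-43) + 2 = 2.
GR = (1 − 1/5) × 2² / 8 = 0.8 × 4 / 8 = 0.4 dB.
Output = -43 − 0.4 = -43.4 dB.

-43.4 dB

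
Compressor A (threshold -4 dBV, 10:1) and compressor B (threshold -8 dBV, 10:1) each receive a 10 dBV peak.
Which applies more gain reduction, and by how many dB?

B, by 3.6 dB

A: overshoot 14 dB → output overshoot 1.4 dB → GR 12.6 dB.
B: overshoot 18 dB → output overshoot 1.8 dB → GR 16.2 dB.
B applies 3.6 dB more gain reduction.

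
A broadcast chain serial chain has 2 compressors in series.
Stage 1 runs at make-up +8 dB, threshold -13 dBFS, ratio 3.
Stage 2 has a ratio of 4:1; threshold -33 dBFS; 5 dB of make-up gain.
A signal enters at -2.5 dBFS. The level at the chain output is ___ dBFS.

-20.125 dBFS

Stage 1: 10.5 dB above -13 dBFS, reduced 3:1 to 3.5 dB above → -9.5 dBFS; +8 dB make-up → -1.5 dBFS.
Stage 2: 31.5 dB above -33 dBFS, reduced 4:1 to 7.875 dB above → -25.125 dBFS; +5 dB make-up → -20.125 dBFS.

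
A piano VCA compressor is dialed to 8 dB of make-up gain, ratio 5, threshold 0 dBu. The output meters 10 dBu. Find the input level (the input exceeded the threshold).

Remove make-up: 10 − 8 = 2 dBu.
The compressed level sits 2 − 0 = 2 dB over threshold.
Input overshoot = R × output overshoot = 10 dB → input = 0 + 10 = 10 dBu.

10 dBu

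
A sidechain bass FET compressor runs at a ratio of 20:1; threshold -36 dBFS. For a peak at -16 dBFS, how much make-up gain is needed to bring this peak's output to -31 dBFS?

4 dB

Overshoot 20 dB → 20/20 = 1 dB after compression, so the compressed level is -36 + 1 = -35 dBFS.
Make-up = target − compressed = -31 − (-35) = 4 dB.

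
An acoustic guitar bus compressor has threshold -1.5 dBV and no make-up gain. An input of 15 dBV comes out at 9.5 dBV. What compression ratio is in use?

1.5:1

Input overshoot = 15 − (-1.5) = 16.5 dB; output overshoot = 9.5 − (-1.5) = 11 dB.
Ratio = 16.5 / 11 = 1.5.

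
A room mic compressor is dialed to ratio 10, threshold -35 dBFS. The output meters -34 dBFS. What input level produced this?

The compressed level sits -34 − (-35) = 1 dB over threshold.
Before 10:1 compression the overshoot was 1 × 10 = 10 dB, so input = -35 + 10 = -25 dBFS.

-25 dBFS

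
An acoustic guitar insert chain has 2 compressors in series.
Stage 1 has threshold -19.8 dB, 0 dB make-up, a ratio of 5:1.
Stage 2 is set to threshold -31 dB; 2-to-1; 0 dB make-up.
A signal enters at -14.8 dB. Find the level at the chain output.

-24.9 dB

Stage 1: overshoot 5 dB → 5/5 = 1 dB → -18.8 dB.
Stage 2: overshoot 12.2 dB → 12.2/2 = 6.1 dB → -24.9 dB.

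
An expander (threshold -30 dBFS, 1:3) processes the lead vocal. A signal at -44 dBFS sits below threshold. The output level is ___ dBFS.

Below threshold, a 1:3 expander applies gain = (3−1)×(T − x) of attenuation.
(3−1) × 14 = 28 dB, so output = -44 − 28 = -72 dBFS.

-72 dBFS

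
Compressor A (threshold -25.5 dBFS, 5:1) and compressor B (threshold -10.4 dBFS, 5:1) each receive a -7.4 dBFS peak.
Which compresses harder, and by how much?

A, by 12.08 dB

A: GR = 18.1 − 18.1/5 = 14.48 dB.
B: GR = 3 − 3/5 = 2.4 dB.
Difference: 12.08 dB in favour of A.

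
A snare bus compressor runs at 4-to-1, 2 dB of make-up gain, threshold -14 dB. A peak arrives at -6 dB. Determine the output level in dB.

-10 dB

The input is 8 dB above the -14 dB threshold.
4:1 compression reduces that to 8/4 = 2 dB over.
Output = -14 + 2 = -12 dB; make-up adds 2 dB, giving -10 dB.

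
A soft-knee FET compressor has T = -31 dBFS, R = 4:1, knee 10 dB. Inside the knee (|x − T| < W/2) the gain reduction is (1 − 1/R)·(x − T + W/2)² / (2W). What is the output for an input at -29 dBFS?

-30.8375 dBFS

x − T + W/2 = -29 − (-31) + 5 = 7.
GR = (1 − 1/4) × 7² / 20 = 0.75 × 49 / 20 = 1.8375 dB.
Output = -29 − 1.8375 = -30.8375 dBFS.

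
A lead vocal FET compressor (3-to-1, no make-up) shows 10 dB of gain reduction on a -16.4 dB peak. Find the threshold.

-31.4 dB

Gain reduction = -16.4 − (-26.4) = 10 dB; output overshoot = GR / (R − 1) = 10 / 2 = 5 dB.
Threshold = output − output overshoot = -26.4 − 5 = -31.4 dB.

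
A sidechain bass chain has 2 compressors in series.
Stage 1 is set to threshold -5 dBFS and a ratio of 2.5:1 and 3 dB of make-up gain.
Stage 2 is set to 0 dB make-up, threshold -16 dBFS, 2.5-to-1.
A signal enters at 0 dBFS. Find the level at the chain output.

-9.6 dBFS

Stage 1: 5 dB above -5 dBFS, reduced 2.5:1 to 2 dB above → -3 dBFS; +3 dB make-up → 0 dBFS.
Stage 2: overshoot 16 dB → 16/2.5 = 6.4 dB → -9.6 dBFS.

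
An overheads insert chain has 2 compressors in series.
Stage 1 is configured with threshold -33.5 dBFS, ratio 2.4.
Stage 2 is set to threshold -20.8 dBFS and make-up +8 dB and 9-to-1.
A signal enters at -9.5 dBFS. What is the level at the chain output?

-15.5 dBFS

Stage 1: 24 dB above -33.5 dBFS, reduced 2.4:1 to 10 dB above → -23.5 dBFS.
Stage 2: below threshold (-23.5 ≤ -20.8); passes unchanged; make-up brings it to -15.5 dBFS.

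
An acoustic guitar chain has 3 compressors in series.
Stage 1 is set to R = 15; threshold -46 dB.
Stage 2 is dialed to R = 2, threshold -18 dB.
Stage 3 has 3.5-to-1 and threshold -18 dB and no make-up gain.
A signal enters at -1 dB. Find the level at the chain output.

Stage 1: -1 dB is 45 dB over -46 dB; at 15:1 that becomes 3 dB over, giving -43 dB.
Stage 2: -43 dB ≤ -18 dB, so stage 2 doesn't engage; output -43 dB.
Stage 3: below threshold (-43 ≤ -18); passes unchanged; output -43 dB.

-43 dB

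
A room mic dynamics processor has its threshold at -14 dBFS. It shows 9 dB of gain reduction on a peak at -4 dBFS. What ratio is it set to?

10:1

Input overshoot = -4 − (-14) = 10 dB.
Output overshoot = 10 − 9 = 1 dB.
Ratio = input overshoot / output overshoot = 10 / 1 = 10.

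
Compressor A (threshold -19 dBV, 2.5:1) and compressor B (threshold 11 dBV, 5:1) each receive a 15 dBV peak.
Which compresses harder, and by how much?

A, by 17.2 dB

A: 34 dB over, compressed to 13.6 dB over, so 20.4 dB of GR.
B: 4 dB over, compressed to 0.8 dB over, so 3.2 dB of GR.
A applies 17.2 dB more gain reduction.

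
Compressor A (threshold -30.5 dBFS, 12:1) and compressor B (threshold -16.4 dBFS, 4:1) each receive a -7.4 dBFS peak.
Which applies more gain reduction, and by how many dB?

A: 23.1 dB over, compressed to 1.925 dB over, so 21.175 dB of GR.
B: 9 dB over, compressed to 2.25 dB over, so 6.75 dB of GR.
A applies 14.425 dB more gain reduction.

A, by 14.425 dB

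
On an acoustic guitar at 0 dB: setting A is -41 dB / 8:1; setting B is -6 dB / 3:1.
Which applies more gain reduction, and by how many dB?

A: GR = 41 − 41/8 = 35.875 dB.
B: GR = 6 − 6/3 = 4 dB.
A reduces 31.875 dB more.

A, by 31.875 dB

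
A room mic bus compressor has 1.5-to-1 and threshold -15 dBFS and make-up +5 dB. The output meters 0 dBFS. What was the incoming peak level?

Stripping the +5 dB make-up gives -5 dBFS at the gain stage.
Post-compression overshoot = -5 − (-15) = 10 dB.
Input overshoot = R × output overshoot = 15 dB → input = -15 + 15 = 0 dBFS.

0 dBFS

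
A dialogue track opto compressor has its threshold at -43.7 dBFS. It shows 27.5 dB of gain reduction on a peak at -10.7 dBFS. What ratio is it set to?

Input overshoot = -10.7 − (-43.7) = 33 dB.
Output overshoot = 33 − 27.5 = 5.5 dB.
Ratio = input overshoot / output overshoot = 33 / 5.5 = 6.

6:1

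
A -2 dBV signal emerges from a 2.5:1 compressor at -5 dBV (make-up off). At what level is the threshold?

Let T be the threshold. Output overshoot = (input overshoot)/R, so -5 − T = (-2 − T)/2.5.
2.5·(-5 − T) = -2 − T → 1.5·T = -12.5 − (-2) = -10.5.
T = -10.5/1.5 = -7 dBV.

-7 dBV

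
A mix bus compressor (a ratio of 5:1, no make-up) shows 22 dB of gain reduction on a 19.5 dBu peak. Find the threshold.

-8 dBu

Gain reduction = 19.5 − (-2.5) = 22 dB; output overshoot = GR / (R − 1) = 22 / 4 = 5.5 dB.
Threshold = output − output overshoot = -2.5 − 5.5 = -8 dBu.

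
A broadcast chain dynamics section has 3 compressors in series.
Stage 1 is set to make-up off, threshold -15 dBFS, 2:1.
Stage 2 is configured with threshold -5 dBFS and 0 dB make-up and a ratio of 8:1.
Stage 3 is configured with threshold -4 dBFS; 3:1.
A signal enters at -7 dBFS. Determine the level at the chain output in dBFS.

Stage 1: -7 dBFS is 8 dB over -15 dBFS; at 2:1 that becomes 4 dB over, giving -11 dBFS.
Stage 2: below threshold (-11 ≤ -5); passes unchanged; output -11 dBFS.
Stage 3: -11 dBFS is at or below the -4 dBFS threshold — no compression; output -11 dBFS.

-11 dBFS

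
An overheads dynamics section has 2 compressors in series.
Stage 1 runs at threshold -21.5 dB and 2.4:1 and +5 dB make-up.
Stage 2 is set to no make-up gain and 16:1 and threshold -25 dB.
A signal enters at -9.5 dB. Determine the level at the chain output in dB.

Stage 1: -9.5 dB is 12 dB over -21.5 dB; at 2.4:1 that becomes 5 dB over, giving -16.5 dB; +5 dB make-up → -11.5 dB.
Stage 2: 13.5 dB above -25 dB, reduced 16:1 to 0.84375 dB above → -24.15625 dB.

-24.15625 dB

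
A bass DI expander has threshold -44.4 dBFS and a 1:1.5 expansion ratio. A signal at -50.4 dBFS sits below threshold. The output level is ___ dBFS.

-53.4 dBFS

Below threshold, a 1:1.5 expander applies gain = (1.5−1)×(T − x) of attenuation.
(1.5−1) × 6 = 3 dB, so output = -50.4 − 3 = -53.4 dBFS.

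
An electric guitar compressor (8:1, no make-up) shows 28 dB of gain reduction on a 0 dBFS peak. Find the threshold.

-32 dBFS

Let T be the threshold. Output overshoot = (input overshoot)/R, so -28 − T = (0 − T)/8.
8·(-28 − T) = 0 − T → 7·T = -224 − 0 = -224.
T = -224/7 = -32 dBFS.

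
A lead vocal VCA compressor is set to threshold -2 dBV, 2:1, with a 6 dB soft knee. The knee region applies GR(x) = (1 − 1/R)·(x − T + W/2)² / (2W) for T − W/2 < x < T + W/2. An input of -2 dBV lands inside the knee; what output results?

x − T + W/2 = -2 − (-2) + 3 = 3.
GR = (1 − 1/2) × 3² / 12 = 0.5 × 9 / 12 = 0.375 dB.
Output = -2 − 0.375 = -2.375 dBV.

-2.375 dBV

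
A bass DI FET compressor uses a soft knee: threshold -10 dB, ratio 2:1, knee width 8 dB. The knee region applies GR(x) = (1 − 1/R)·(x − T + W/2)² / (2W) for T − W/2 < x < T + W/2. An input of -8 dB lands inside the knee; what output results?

-9.125 dB

x − T + W/2 = -8 − (-10) + 4 = 6.
GR = (1 − 1/2) × 6² / 16 = 0.5 × 36 / 16 = 1.125 dB.
Output = -8 − 1.125 = -9.125 dB.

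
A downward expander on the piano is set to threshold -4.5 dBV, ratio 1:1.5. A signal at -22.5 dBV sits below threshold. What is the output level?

Below threshold, a 1:1.5 expander applies gain = (1.5−1)×(T − x) of attenuation.
(1.5−1) × 18 = 9 dB, so output = -22.5 − 9 = -31.5 dBV.

-31.5 dBV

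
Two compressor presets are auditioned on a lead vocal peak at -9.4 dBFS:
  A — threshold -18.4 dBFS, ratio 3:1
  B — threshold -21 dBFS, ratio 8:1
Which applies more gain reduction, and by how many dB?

A: overshoot 9 dB → output overshoot 3 dB → GR 6 dB.
B: overshoot 11.6 dB → output overshoot 1.45 dB → GR 10.15 dB.
B reduces 4.15 dB more.

B, by 4.15 dB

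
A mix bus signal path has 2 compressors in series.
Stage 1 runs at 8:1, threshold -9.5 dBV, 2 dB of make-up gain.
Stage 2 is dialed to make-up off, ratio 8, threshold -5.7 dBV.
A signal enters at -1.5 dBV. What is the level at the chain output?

-6.5 dBV

Stage 1: overshoot 8 dB → 8/8 = 1 dB → -8.5 dBV; +2 dB make-up → -6.5 dBV.
Stage 2: -6.5 dBV is at or below the -5.7 dBV threshold — no compression; output -6.5 dBV.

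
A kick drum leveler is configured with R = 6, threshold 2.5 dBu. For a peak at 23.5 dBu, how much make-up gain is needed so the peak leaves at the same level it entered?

The peak compresses to 2.5 + 21/6 = 6 dBu.
To reach 23.5 dBu requires 23.5 − 6 = 17.5 dB of make-up.

17.5 dB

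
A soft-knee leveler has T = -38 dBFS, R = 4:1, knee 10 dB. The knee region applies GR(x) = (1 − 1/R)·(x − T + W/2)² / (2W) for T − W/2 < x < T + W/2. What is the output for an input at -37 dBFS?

x − T + W/2 = -37 − (-38) + 5 = 6.
GR = (1 − 1/4) × 6² / 20 = 0.75 × 36 / 20 = 1.35 dB.
Output = -37 − 1.35 = -38.35 dBFS.

-38.35 dBFS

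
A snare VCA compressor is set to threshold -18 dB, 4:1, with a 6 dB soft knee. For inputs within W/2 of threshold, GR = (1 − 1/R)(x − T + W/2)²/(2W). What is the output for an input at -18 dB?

x − T + W/2 = -18 − (-18) + 3 = 3.
GR = (1 − 1/4) × 3² / 12 = 0.75 × 9 / 12 = 0.5625 dB.
Output = -18 − 0.5625 = -18.5625 dB.

-18.5625 dB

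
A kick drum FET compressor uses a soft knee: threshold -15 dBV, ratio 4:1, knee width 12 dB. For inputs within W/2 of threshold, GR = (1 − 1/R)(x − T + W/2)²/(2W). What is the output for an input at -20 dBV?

x − T + W/2 = -20 − (-15) + 6 = 1.
GR = (1 − 1/4) × 1² / 24 = 0.75 × 1 / 24 = 0.03125 dB.
Output = -20 − 0.03125 = -20.03125 dBV.

-20.03125 dBV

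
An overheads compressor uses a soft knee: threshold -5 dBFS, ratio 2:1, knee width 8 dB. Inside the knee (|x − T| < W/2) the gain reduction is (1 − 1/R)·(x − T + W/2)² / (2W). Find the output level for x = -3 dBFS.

-4.125 dBFS

x − T + W/2 = -3 − (-5) + 4 = 6.
GR = (1 − 1/2) × 6² / 16 = 0.5 × 36 / 16 = 1.125 dB.
Output = -3 − 1.125 = -4.125 dBFS.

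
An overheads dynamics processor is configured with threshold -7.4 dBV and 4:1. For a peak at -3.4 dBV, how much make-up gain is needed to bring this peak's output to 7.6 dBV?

Overshoot 4 dB → 4/4 = 1 dB after compression, so the compressed level is -7.4 + 1 = -6.4 dBV.
Make-up = target − compressed = 7.6 − (-6.4) = 14 dB.

14 dB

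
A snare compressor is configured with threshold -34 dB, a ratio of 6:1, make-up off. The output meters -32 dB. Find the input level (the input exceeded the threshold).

Post-compression overshoot = -32 − (-34) = 2 dB.
Input overshoot = R × output overshoot = 12 dB → input = -34 + 12 = -22 dB.

-22 dB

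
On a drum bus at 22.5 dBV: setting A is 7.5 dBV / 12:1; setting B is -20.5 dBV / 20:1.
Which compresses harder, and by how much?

B, by 27.1 dB

A: GR = 15 − 15/12 = 13.75 dB.
B: GR = 43 − 43/20 = 40.85 dB.
B reduces 27.1 dB more.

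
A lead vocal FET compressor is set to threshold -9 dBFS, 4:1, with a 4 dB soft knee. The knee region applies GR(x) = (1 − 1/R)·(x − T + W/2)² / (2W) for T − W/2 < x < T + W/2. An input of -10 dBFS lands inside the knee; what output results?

x − T + W/2 = -10 − (-9) + 2 = 1.
GR = (1 − 1/4) × 1² / 8 = 0.75 × 1 / 8 = 0.09375 dB.
Output = -10 − 0.09375 = -10.09375 dBFS.

-10.09375 dBFS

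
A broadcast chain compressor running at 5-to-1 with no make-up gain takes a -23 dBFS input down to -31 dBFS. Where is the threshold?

Let T be the threshold. Output overshoot = (input overshoot)/R, so -31 − T = (-23 − T)/5.
5·(-31 − T) = -23 − T → 4·T = -155 − (-23) = -132.
T = -132/4 = -33 dBFS.

-33 dBFS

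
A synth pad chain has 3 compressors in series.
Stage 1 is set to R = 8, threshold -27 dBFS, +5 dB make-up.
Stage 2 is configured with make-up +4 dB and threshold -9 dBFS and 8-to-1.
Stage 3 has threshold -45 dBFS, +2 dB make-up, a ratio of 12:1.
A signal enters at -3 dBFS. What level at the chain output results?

Stage 1: 24 dB above -27 dBFS, reduced 8:1 to 3 dB above → -24 dBFS; +5 dB make-up → -19 dBFS.
Stage 2: below threshold (-19 ≤ -9); passes unchanged; make-up brings it to -15 dBFS.
Stage 3: overshoot 30 dB → 30/12 = 2.5 dB → -42.5 dBFS; +2 dB make-up → -40.5 dBFS.

-40.5 dBFS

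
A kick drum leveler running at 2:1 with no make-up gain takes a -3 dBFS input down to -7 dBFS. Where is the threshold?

Input is 8 dB above T (since output overshoot × R = input overshoot: (-7 − T)·2 = -3 − T gives T = -11 dBFS).
Check: -11 + (-3 − (-11))/2 = -11 + 4 = -7 dBFS. ✓

-11 dBFS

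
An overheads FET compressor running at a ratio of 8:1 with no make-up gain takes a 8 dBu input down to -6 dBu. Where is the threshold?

Gain reduction = 8 − (-6) = 14 dB; output overshoot = GR / (R − 1) = 14 / 7 = 2 dB.
Threshold = output − output overshoot = -6 − 2 = -8 dBu.

-8 dBu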